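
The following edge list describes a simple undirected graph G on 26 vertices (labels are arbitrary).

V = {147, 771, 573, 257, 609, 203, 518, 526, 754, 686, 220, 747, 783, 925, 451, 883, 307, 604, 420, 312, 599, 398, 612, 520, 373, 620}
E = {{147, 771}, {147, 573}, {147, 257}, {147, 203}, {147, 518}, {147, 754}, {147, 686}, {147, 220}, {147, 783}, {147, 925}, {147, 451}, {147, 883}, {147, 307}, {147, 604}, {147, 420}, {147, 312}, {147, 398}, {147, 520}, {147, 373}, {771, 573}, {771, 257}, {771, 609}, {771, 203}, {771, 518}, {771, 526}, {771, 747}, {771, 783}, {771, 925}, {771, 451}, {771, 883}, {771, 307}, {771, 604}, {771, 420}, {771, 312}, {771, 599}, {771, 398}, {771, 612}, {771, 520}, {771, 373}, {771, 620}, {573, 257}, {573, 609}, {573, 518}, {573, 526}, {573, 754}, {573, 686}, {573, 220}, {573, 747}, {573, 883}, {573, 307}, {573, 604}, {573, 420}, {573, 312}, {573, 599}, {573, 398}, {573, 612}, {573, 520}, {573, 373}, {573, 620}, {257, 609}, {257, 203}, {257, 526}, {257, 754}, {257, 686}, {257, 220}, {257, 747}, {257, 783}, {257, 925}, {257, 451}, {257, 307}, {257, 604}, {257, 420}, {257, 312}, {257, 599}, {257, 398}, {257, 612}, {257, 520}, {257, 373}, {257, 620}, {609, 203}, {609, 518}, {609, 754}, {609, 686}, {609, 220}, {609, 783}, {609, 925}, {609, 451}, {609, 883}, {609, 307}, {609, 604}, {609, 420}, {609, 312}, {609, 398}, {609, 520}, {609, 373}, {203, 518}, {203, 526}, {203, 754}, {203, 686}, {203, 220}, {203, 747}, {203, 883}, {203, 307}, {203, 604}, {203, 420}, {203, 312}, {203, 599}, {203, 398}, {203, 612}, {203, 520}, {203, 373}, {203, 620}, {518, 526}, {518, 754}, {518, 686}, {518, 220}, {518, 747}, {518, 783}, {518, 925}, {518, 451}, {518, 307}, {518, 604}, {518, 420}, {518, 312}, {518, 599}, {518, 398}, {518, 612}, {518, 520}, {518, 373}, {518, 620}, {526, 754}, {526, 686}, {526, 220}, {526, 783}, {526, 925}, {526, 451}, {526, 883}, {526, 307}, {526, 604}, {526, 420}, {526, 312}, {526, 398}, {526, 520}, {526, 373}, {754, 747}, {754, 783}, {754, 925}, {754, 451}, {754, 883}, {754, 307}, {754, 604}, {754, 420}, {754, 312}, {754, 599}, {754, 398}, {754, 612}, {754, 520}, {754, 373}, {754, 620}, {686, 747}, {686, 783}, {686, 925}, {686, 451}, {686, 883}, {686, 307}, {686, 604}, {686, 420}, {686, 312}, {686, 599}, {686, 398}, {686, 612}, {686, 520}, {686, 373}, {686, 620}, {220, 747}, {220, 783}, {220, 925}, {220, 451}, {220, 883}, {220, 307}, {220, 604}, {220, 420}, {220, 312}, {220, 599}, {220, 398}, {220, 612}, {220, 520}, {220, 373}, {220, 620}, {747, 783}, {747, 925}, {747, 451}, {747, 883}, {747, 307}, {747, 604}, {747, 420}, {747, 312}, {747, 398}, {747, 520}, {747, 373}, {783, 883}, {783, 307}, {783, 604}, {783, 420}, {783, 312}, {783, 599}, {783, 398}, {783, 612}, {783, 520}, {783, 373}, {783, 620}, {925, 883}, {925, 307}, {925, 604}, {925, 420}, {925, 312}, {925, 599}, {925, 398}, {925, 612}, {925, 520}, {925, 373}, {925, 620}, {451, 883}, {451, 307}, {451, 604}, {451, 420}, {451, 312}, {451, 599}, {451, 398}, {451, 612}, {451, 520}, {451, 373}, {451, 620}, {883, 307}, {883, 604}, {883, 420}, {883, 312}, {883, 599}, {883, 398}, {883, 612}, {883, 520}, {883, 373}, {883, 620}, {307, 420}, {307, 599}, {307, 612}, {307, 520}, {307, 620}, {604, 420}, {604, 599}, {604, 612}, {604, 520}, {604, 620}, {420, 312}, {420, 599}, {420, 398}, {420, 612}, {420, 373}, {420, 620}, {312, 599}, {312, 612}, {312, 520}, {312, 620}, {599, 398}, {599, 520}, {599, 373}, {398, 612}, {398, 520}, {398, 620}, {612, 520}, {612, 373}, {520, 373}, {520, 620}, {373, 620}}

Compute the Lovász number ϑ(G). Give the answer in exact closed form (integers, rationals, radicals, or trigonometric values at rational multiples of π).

N(398) = {147, 771, 573, 257, 609, 203, 518, 526, 754, 686, 220, 747, 783, 925, 451, 883, 420, 599, 612, 520, 620}, |N(398)| = 21.
N(604) = {147, 771, 573, 257, 609, 203, 518, 526, 754, 686, 220, 747, 783, 925, 451, 883, 420, 599, 612, 520, 620}, |N(604)| = 21.
N(609) = {771, 573, 257, 203, 518, 754, 686, 220, 783, 925, 451, 883, 307, 604, 420, 312, 398, 520, 373}, |N(609)| = 19.
Vertex 573 has 21 neighbors: 147, 771, 257, 609, 518, 526, 754, 686, 220, 747, 883, 307, 604, 420, 312, 599, 398, 612, 520, 373, 620.
G = K_{7,5,5,4,3,2}: α = 7 = χ(Ḡ), so ϑ = 7.
≈ 7.0000 (to 4 d.p.).
α=7, χ(Ḡ)=7; ϑ=7 lies between (collapsed).

7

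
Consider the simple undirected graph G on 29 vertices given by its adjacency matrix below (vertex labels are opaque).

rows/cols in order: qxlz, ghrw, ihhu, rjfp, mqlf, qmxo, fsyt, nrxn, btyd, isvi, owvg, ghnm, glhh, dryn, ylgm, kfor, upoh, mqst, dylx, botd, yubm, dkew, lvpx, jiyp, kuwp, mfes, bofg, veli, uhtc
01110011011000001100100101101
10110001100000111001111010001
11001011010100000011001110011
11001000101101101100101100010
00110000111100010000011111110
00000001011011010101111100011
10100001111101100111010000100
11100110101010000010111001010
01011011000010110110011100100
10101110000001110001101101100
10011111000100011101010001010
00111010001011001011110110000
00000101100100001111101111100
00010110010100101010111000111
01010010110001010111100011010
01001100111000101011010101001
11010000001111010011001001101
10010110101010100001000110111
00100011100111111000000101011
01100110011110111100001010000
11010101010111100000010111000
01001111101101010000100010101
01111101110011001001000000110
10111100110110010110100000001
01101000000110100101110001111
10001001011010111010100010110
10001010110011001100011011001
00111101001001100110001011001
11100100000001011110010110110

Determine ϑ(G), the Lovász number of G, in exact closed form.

deg(dylx) = 14; N(dylx) = {ihhu, fsyt, nrxn, btyd, ghnm, glhh, dryn, ylgm, kfor, upoh, jiyp, mfes, veli, uhtc}.
Vertex qxlz has 14 neighbors: ghrw, ihhu, rjfp, fsyt, nrxn, isvi, owvg, upoh, mqst, yubm, jiyp, mfes, bofg, uhtc.
N(veli) = {ihhu, rjfp, mqlf, qmxo, nrxn, owvg, dryn, ylgm, mqst, dylx, lvpx, kuwp, mfes, uhtc}, |N(veli)| = 14.
deg(yubm) = 14; N(yubm) = {qxlz, ghrw, rjfp, qmxo, nrxn, isvi, ghnm, glhh, dryn, ylgm, dkew, jiyp, kuwp, mfes}.
Every vertex has degree 14 (N=29); Paley(29): SR with (k,λ,μ)=(14,6,7).
Distinct eigenvalues (to 6 d.p.): [14.0, 2.192582, -3.192582].
Lovász: ϑ = −29(-sqrt(29)/2 - 1/2)/(14+-(-sqrt(29)/2 - 1/2)) = sqrt(29).
Numerically 5.385165.

sqrt(29)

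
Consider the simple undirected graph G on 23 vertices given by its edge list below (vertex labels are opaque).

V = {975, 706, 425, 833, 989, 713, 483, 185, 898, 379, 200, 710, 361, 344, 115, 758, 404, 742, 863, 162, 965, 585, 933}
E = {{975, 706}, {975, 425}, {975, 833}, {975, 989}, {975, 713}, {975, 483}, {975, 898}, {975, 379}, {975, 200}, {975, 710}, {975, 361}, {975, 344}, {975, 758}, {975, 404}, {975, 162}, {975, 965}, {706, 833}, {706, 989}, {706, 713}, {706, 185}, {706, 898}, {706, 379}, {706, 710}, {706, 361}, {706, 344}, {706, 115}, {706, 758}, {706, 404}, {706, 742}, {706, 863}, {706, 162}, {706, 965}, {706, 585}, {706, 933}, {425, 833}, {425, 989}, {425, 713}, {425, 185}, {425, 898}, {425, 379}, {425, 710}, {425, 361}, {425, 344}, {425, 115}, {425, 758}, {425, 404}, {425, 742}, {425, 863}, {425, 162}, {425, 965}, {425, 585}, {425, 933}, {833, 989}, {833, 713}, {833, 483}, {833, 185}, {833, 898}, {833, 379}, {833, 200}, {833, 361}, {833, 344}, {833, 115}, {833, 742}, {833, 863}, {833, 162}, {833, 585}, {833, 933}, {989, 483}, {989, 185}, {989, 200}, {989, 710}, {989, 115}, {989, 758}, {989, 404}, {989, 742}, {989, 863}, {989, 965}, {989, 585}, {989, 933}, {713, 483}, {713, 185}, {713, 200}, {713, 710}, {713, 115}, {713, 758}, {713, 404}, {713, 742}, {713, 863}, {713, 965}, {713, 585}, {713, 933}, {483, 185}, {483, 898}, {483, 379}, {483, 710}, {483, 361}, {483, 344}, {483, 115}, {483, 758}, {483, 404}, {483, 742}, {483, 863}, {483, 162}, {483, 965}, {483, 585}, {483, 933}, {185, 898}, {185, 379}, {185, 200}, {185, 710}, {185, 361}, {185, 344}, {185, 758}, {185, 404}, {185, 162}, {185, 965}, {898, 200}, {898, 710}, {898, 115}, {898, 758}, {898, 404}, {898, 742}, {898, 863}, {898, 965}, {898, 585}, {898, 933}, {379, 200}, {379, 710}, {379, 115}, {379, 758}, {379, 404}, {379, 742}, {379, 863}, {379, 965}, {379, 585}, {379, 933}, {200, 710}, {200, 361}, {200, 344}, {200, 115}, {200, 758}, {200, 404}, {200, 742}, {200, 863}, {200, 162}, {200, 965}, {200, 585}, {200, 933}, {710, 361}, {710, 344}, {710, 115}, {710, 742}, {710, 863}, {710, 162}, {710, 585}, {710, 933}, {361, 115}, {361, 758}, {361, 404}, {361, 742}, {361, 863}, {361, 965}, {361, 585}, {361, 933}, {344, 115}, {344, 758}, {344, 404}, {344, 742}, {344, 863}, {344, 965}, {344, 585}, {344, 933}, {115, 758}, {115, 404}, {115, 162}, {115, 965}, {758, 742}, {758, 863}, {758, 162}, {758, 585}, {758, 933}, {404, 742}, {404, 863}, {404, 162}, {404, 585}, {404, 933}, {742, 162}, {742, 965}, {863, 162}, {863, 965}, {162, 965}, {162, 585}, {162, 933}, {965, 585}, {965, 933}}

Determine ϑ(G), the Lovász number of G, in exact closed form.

Vertex 115 has 16 neighbors: 706, 425, 833, 989, 713, 483, 898, 379, 200, 710, 361, 344, 758, 404, 162, 965.
N(989) = {975, 706, 425, 833, 483, 185, 200, 710, 115, 758, 404, 742, 863, 965, 585, 933}, |N(989)| = 16.
N(344) = {975, 706, 425, 833, 483, 185, 200, 710, 115, 758, 404, 742, 863, 965, 585, 933}, |N(344)| = 16.
N(758) = {975, 706, 425, 989, 713, 483, 185, 898, 379, 200, 361, 344, 115, 742, 863, 162, 585, 933}, |N(758)| = 18.
G = K_{7,7,5,4}: α = 7 = χ(Ḡ), so ϑ = 7.
= 7.000000000… (decimal).
7 ≤ 7 ≤ 7: collapsed.

7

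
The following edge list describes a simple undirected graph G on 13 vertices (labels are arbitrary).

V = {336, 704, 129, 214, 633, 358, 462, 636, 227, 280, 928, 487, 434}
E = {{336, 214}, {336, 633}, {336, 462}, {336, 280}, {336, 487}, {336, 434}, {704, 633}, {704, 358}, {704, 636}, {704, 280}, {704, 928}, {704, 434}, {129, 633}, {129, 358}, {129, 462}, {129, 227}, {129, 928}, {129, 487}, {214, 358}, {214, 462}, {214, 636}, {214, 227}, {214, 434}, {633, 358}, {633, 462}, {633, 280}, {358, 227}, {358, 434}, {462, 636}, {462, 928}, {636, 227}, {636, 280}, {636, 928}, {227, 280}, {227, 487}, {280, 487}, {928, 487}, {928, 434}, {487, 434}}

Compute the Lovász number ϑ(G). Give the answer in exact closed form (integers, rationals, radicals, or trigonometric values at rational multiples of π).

N(487) = {336, 129, 227, 280, 928, 434}, |N(487)| = 6.
N(462) = {336, 129, 214, 633, 636, 928}, |N(462)| = 6.
N(704) = {633, 358, 636, 280, 928, 434}, |N(704)| = 6.
N(129) = {633, 358, 462, 227, 928, 487}, |N(129)| = 6.
13-vertex 6-regular graph: strongly regular (13,6,2,3).
spec(A) ≈ [6.0, 1.303, -2.303] (distinct, 3 d.p.).
With N=13: ϑ(G) = 13·(-(-sqrt(13)/2 - 1/2))/(6−(-sqrt(13)/2 - 1/2)) = sqrt(13).
ϑ(G) ≈ 3.60555128.

sqrt(13)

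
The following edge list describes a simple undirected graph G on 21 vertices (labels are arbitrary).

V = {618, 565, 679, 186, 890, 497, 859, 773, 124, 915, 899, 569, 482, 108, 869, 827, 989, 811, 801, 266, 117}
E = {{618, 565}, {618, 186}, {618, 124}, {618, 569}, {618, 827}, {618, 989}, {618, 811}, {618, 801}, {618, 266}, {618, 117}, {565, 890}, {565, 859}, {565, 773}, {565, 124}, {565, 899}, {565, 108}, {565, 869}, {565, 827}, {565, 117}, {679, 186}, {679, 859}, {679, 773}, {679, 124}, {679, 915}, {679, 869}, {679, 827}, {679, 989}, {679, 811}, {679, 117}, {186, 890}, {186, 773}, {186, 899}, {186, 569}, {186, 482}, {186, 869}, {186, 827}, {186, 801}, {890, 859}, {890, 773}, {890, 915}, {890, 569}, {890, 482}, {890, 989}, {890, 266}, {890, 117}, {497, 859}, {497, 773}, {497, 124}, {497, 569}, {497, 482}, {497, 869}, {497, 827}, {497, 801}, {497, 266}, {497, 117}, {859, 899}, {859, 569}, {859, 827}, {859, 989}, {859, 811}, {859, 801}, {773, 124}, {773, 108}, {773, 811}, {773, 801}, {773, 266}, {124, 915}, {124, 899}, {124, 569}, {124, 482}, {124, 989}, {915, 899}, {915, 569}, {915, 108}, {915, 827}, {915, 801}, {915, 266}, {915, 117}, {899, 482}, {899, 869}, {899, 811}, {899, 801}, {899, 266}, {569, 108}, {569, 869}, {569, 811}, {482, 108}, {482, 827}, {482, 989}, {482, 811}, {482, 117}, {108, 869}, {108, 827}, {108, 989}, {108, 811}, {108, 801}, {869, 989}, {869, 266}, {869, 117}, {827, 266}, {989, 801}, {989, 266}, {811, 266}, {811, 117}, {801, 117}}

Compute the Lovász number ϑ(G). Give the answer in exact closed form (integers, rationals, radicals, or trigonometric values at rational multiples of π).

Vertex 565 has 10 neighbors: 618, 890, 859, 773, 124, 899, 108, 869, 827, 117.
Vertex 890 has 10 neighbors: 565, 186, 859, 773, 915, 569, 482, 989, 266, 117.
Vertex 618 has 10 neighbors: 565, 186, 124, 569, 827, 989, 811, 801, 266, 117.
Vertex 869 has 10 neighbors: 565, 679, 186, 497, 899, 569, 108, 989, 266, 117.
Regular of degree 10 on 21 vertices: Kneser-type, 2-subsets of [7].
spec(A) ≈ [10.0, 1.0, -4.0] (distinct, 4 d.p.).
−21·(-4) / ((10)−(-4)) = 6 = ϑ(G).
≈ 6.000000 (to 6 d.p.).

6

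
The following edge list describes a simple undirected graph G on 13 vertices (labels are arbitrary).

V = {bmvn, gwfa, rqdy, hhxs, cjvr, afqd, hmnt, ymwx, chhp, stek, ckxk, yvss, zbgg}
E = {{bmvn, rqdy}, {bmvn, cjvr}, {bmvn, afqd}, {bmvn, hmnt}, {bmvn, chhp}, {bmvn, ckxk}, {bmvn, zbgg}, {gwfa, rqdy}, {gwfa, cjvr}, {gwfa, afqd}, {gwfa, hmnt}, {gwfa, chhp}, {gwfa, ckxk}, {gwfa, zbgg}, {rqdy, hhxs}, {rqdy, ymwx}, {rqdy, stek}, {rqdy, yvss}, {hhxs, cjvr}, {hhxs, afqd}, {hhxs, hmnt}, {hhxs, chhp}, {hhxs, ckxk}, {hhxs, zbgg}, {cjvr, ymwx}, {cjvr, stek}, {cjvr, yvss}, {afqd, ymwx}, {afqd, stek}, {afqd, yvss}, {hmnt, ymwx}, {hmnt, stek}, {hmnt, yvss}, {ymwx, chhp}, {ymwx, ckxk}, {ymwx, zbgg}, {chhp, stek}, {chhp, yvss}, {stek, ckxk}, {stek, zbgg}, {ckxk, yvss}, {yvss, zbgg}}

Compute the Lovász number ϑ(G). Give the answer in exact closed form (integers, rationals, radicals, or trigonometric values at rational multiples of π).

Vertex yvss has 7 neighbors: rqdy, cjvr, afqd, hmnt, chhp, ckxk, zbgg.
Vertex zbgg has 6 neighbors: bmvn, gwfa, hhxs, ymwx, stek, yvss.
Vertex afqd has 6 neighbors: bmvn, gwfa, hhxs, ymwx, stek, yvss.
N(ymwx) = {rqdy, cjvr, afqd, hmnt, chhp, ckxk, zbgg}, |N(ymwx)| = 7.
Complete 2-partite, parts [7, 6]: perfect, ϑ = α = 7.
= 7.0000… (decimal).
Check 7 ≤ 7 ≤ 7: collapsed.

7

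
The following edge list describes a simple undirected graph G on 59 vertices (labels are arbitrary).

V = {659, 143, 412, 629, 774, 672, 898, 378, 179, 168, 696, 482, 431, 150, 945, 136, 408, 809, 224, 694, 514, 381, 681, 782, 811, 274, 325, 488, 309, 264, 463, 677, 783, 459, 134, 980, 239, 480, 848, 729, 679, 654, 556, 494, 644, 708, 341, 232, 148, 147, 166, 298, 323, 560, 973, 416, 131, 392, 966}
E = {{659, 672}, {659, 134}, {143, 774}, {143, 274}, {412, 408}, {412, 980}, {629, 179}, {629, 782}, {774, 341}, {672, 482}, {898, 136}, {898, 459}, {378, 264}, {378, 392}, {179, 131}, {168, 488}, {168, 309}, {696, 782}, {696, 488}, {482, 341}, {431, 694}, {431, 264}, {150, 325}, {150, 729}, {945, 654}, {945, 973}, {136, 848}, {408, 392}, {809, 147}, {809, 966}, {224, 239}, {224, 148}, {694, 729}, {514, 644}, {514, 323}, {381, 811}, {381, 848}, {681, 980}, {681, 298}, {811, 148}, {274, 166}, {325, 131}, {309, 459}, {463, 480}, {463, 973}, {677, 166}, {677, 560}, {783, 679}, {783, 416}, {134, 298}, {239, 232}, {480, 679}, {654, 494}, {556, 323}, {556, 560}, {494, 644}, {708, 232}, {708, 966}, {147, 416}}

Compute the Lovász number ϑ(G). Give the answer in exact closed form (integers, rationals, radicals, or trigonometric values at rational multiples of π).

59*cos(pi/59)/(cos(pi/59) + 1)

deg(782) = 2; N(782) = {629, 696}.
Vertex 556 has 2 neighbors: 323, 560.
deg(150) = 2; N(150) = {325, 729}.
deg(224) = 2; N(224) = {239, 148}.
deg(v) = 2 for all v (|V|=59); a single 59-cycle (edge-transitive).
A has 30 distinct eigenvalues ≈ [2.0, 1.98867, 1.954807, 1.898795, 1.82127, 1.723108, 1.605423, 1.469548, 1.317023, 1.149575, 0.969102, 0.777648, 0.577384, 0.370577, 0.159572, -0.053241, -0.265451, -0.474653, -0.678478, -0.874615, -1.060842, -1.235049, -1.395263, -1.539668, -1.666628, -1.774704, -1.862672, -1.929536, -1.974537, -1.997165].
With N=59: ϑ(G) = 59·(-(-1)*2*cos(pi/59))/(2−(-2*cos(pi/59))) = 59*cos(pi/59)/(cos(pi/59) + 1).
≈ 29.479079936 (to 9 d.p.).
29 ≤ 59*cos(pi/59)/(cos(pi/59) + 1) ≤ 30: both strict.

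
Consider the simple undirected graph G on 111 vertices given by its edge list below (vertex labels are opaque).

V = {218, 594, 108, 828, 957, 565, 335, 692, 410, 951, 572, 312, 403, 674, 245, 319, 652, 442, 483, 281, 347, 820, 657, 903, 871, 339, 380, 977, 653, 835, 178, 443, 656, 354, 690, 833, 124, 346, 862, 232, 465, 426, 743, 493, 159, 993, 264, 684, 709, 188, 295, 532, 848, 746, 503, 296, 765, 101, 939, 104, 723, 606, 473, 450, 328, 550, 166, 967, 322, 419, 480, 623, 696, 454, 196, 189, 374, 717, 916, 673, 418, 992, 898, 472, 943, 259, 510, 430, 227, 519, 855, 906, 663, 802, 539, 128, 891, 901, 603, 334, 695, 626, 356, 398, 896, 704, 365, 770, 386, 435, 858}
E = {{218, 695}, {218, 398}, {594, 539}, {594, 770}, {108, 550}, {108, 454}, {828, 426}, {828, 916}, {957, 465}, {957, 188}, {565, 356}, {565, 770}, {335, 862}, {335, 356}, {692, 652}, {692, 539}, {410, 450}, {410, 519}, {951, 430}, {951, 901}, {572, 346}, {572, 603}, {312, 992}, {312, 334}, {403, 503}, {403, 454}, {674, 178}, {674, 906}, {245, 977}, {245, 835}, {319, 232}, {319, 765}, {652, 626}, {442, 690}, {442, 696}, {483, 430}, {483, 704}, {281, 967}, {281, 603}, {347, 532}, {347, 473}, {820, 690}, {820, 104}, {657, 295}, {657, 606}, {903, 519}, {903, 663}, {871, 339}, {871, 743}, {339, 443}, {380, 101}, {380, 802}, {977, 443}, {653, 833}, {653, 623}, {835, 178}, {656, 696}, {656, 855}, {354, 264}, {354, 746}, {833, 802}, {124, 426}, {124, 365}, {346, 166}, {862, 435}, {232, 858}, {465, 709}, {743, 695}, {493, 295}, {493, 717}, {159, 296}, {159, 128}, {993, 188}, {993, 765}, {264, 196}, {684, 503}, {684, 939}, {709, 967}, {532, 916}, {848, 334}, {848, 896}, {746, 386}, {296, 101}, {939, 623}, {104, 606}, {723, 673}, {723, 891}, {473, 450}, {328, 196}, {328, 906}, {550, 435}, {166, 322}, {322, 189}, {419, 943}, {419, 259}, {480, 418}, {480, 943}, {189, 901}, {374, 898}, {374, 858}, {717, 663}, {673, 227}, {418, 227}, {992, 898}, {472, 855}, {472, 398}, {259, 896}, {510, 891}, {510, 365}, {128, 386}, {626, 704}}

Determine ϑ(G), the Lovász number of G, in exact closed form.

N(473) = {347, 450}, |N(473)| = 2.
Vertex 690 has 2 neighbors: 442, 820.
Vertex 765 has 2 neighbors: 319, 993.
Vertex 503 has 2 neighbors: 403, 684.
G on 111 vertices is 2-regular; a single 111-cycle (edge-transitive).
A has 56 distinct eigenvalues ≈ [2.0, 1.9968, 1.9872, 1.9712, 1.949, 1.9204, 1.8858, 1.845, 1.7984, 1.746, 1.688, 1.6247, 1.5561, 1.4825, 1.4042, 1.3213, 1.2343, 1.1433, 1.0486, 0.9506, 0.8495, 0.7457, 0.6395, 0.5313, 0.4214, 0.3101, 0.1978, 0.0849, -0.0283, -0.1414, -0.254, -0.3659, -0.4765, -0.5856, -0.6929, -0.7979, -0.9004, -1.0, -1.0964, -1.1893, -1.2783, -1.3633, -1.4439, -1.5199, -1.591, -1.657, -1.7177, -1.7729, -1.8225, -1.8661, -1.9039, -1.9355, -1.9609, -1.98, -1.9928, -1.9992].
Lovász: ϑ = −111(-2*cos(pi/111))/(2+-(-1)*2*cos(pi/111)) = 111*cos(pi/111)/(cos(pi/111) + 1).
= 55.488884… (decimal).
α=55, χ(Ḡ)=56; ϑ=111*cos(pi/111)/(cos(pi/111) + 1) lies between (both strict).

111*cos(pi/111)/(cos(pi/111) + 1)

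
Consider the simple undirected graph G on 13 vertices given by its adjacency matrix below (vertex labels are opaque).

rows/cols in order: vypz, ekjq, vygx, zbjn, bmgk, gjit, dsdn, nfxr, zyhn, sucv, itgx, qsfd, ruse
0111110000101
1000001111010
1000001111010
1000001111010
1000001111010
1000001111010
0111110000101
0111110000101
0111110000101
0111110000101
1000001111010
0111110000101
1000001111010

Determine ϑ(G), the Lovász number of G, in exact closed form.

Vertex sucv has 7 neighbors: ekjq, vygx, zbjn, bmgk, gjit, itgx, ruse.
Vertex zyhn has 7 neighbors: ekjq, vygx, zbjn, bmgk, gjit, itgx, ruse.
deg(nfxr) = 7; N(nfxr) = {ekjq, vygx, zbjn, bmgk, gjit, itgx, ruse}.
deg(dsdn) = 7; N(dsdn) = {ekjq, vygx, zbjn, bmgk, gjit, itgx, ruse}.
K_{7,6} (perfect); ϑ(G) = α(G) = max{7,6} = 7.
= 7.00000… (decimal).
α=7, χ(Ḡ)=7; ϑ=7 lies between (collapsed).

7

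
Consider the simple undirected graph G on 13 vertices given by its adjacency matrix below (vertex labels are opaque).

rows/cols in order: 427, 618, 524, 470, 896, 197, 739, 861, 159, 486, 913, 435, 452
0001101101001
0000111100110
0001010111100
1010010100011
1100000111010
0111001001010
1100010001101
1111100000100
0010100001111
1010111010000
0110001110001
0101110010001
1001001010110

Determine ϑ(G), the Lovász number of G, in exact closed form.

sqrt(13)

Vertex 197 has 6 neighbors: 618, 524, 470, 739, 486, 435.
deg(435) = 6; N(435) = {618, 470, 896, 197, 159, 452}.
N(861) = {427, 618, 524, 470, 896, 913}, |N(861)| = 6.
N(470) = {427, 524, 197, 861, 435, 452}, |N(470)| = 6.
Regular of degree 6 on 13 vertices: strongly regular (13,6,2,3).
The 3 distinct eigenvalues: [6.0, 1.302776, -2.302776].
−13·(-sqrt(13)/2 - 1/2) / ((6)−(-sqrt(13)/2 - 1/2)) = sqrt(13) = ϑ(G).
ϑ(G) ≈ 3.605551275.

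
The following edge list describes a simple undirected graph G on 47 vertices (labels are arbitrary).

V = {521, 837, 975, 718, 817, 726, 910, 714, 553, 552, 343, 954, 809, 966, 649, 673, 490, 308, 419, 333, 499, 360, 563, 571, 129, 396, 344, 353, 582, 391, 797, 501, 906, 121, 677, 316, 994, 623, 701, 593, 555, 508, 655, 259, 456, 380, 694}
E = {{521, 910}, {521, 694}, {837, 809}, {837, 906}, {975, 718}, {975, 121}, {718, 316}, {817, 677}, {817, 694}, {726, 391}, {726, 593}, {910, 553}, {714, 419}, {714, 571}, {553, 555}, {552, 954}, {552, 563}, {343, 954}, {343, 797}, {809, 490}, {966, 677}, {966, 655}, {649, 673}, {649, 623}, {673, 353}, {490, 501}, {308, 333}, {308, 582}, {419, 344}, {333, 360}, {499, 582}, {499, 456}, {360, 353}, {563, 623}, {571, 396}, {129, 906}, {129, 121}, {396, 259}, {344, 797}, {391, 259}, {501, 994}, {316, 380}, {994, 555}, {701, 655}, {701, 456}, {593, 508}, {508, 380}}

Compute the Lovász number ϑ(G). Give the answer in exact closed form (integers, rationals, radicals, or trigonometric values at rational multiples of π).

47*cos(pi/47)/(cos(pi/47) + 1)

N(718) = {975, 316}, |N(718)| = 2.
Vertex 121 has 2 neighbors: 975, 129.
N(456) = {499, 701}, |N(456)| = 2.
N(259) = {396, 391}, |N(259)| = 2.
Every vertex has degree 2 (N=47); the odd cycle C_{47}.
The 24 distinct eigenvalues: [2.0, 1.9822, 1.9289, 1.8413, 1.7208, 1.5696, 1.3904, 1.1864, 0.9612, 0.7188, 0.4636, 0.2002, -0.0668, -0.3327, -0.5926, -0.8419, -1.0762, -1.2913, -1.4833, -1.6489, -1.785, -1.8893, -1.9599, -1.9955].
Lovász: ϑ = −47(-2*cos(pi/47))/(2+-(-1)*2*cos(pi/47)) = 47*cos(pi/47)/(cos(pi/47) + 1).
Numerically 23.473731.
Lovász sandwich 23 ≤ 47*cos(pi/47)/(cos(pi/47) + 1) ≤ 24: both strict.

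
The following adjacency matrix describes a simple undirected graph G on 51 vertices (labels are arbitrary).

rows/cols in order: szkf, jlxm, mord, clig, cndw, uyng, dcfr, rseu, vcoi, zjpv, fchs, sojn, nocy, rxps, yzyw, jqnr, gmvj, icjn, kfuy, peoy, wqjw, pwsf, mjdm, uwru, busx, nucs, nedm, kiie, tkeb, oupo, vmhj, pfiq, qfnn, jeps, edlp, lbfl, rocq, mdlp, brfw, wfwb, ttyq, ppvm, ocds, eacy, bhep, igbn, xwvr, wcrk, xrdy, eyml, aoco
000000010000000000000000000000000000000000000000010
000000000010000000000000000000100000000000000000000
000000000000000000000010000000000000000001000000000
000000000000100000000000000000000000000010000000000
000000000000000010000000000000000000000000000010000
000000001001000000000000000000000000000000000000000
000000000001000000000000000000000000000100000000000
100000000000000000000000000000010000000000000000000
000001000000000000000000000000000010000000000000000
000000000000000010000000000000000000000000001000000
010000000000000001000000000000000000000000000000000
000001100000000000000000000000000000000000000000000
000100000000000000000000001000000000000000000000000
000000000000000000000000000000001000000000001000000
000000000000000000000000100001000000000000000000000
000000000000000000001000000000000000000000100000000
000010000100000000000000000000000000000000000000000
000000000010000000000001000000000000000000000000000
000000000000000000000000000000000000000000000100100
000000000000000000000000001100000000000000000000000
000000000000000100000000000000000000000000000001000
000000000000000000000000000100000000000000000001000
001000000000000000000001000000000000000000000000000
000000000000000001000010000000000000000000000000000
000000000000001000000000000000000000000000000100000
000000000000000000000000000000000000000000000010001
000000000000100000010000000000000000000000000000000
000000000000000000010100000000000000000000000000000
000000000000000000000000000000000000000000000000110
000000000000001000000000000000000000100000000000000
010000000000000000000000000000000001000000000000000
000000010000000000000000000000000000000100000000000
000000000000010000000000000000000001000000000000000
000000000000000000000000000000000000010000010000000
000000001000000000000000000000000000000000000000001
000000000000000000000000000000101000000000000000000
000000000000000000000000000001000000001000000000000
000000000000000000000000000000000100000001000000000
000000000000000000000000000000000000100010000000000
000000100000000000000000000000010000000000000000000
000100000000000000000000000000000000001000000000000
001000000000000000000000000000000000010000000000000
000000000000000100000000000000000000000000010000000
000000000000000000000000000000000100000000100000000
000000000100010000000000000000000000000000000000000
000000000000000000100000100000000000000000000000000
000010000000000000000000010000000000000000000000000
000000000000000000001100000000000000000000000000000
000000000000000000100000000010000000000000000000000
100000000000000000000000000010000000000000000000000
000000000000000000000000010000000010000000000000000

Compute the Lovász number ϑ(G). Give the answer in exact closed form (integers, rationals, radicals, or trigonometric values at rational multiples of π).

N(peoy) = {nedm, kiie}, |N(peoy)| = 2.
Vertex kiie has 2 neighbors: peoy, pwsf.
deg(vcoi) = 2; N(vcoi) = {uyng, edlp}.
N(mdlp) = {jeps, ppvm}, |N(mdlp)| = 2.
G on 51 vertices is 2-regular; the odd cycle C_{51}.
Distinct eigenvalues (to 4 d.p.): [2.0, 1.9848, 1.9396, 1.8649, 1.762, 1.6324, 1.478, 1.3012, 1.1047, 0.8915, 0.6647, 0.4279, 0.1845, -0.0616, -0.3068, -0.5473, -0.7796, -1.0, -1.2053, -1.3923, -1.5582, -1.7004, -1.8169, -1.9059, -1.9659, -1.9962].
Lovász (edge-transitive): ϑ = −51·(-2*cos(pi/51))/((2)−(-2*cos(pi/51))) = 51*cos(pi/51)/(cos(pi/51) + 1).
Numerically 25.47579449.
Sandwich: α(G)=25 ≤ ϑ(G)=51*cos(pi/51)/(cos(pi/51) + 1) ≤ χ(Ḡ)=26 (both strict).

51*cos(pi/51)/(cos(pi/51) + 1)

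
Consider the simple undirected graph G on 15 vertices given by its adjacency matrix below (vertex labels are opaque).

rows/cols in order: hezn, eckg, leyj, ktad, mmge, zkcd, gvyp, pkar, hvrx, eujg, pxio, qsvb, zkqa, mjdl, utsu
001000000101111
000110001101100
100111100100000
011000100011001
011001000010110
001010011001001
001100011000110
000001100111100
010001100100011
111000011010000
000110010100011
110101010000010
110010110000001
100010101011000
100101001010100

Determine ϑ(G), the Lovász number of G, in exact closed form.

5

N(eujg) = {hezn, eckg, leyj, pkar, hvrx, pxio}, |N(eujg)| = 6.
deg(qsvb) = 6; N(qsvb) = {hezn, eckg, ktad, zkcd, pkar, mjdl}.
deg(zkqa) = 6; N(zkqa) = {hezn, eckg, mmge, gvyp, pkar, utsu}.
N(mjdl) = {hezn, mmge, gvyp, hvrx, pxio, qsvb}, |N(mjdl)| = 6.
Every vertex has degree 6 (N=15); this is K(6,2), the Kneser graph.
A has 3 distinct eigenvalues ≈ [6.0, 1.0, -3.0].
Lovász (edge-transitive): ϑ = −15·(-3)/((6)−(-3)) = 5.
Numerically 5.0000000.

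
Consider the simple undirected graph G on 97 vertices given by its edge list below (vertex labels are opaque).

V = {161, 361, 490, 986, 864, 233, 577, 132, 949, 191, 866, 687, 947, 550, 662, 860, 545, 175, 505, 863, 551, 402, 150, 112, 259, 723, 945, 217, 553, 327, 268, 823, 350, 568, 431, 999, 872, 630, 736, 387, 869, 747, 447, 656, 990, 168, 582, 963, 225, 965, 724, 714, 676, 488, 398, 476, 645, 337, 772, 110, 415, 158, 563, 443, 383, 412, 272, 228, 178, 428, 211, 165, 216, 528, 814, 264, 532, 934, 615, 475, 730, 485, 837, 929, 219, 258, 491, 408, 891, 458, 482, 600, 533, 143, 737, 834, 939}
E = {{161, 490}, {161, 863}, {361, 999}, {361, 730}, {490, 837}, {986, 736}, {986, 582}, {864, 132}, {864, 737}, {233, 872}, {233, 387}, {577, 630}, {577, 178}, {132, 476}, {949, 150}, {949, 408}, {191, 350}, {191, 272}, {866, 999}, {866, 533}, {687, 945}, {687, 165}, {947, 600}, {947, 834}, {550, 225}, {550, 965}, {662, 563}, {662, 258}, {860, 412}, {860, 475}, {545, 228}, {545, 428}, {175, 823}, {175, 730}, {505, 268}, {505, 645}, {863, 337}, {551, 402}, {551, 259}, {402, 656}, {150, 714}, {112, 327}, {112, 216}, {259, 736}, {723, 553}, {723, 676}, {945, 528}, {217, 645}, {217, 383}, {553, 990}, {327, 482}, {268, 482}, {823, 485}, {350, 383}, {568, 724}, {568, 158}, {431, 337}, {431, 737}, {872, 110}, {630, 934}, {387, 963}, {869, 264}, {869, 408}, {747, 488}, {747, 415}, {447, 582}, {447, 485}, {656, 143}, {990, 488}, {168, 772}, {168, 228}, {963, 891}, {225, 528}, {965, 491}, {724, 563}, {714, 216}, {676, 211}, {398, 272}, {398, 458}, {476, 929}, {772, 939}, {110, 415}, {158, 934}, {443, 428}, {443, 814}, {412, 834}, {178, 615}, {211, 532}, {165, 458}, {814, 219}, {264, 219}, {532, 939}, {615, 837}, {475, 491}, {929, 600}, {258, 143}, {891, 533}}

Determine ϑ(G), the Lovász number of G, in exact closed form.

97*cos(pi/97)/(cos(pi/97) + 1)

deg(505) = 2; N(505) = {268, 645}.
Vertex 168 has 2 neighbors: 772, 228.
N(582) = {986, 447}, |N(582)| = 2.
Vertex 662 has 2 neighbors: 563, 258.
Regular of degree 2 on 97 vertices: this is C_{97}, the 97-cycle.
The 49 distinct eigenvalues: [2.0, 1.99581, 1.98324, 1.96236, 1.93324, 1.89602, 1.85084, 1.7979, 1.73742, 1.66966, 1.59489, 1.51343, 1.42562, 1.33183, 1.23246, 1.12791, 1.01864, 0.90509, 0.78775, 0.6671, 0.54366, 0.41794, 0.29046, 0.16176, 0.03239, -0.09712, -0.22623, -0.35438, -0.48105, -0.6057, -0.72781, -0.84687, -0.96237, -1.07384, -1.1808, -1.28282, -1.37945, -1.47029, -1.55497, -1.63313, -1.70443, -1.76859, -1.82533, -1.87441, -1.91563, -1.94882, -1.97383, -1.99057, -1.99895].
−97·(-2*cos(pi/97)) / ((2)−(-2*cos(pi/97))) = 97*cos(pi/97)/(cos(pi/97) + 1) = ϑ(G).
≈ 48.48728 (to 5 d.p.).
Check 48 ≤ 97*cos(pi/97)/(cos(pi/97) + 1) ≤ 49: both strict.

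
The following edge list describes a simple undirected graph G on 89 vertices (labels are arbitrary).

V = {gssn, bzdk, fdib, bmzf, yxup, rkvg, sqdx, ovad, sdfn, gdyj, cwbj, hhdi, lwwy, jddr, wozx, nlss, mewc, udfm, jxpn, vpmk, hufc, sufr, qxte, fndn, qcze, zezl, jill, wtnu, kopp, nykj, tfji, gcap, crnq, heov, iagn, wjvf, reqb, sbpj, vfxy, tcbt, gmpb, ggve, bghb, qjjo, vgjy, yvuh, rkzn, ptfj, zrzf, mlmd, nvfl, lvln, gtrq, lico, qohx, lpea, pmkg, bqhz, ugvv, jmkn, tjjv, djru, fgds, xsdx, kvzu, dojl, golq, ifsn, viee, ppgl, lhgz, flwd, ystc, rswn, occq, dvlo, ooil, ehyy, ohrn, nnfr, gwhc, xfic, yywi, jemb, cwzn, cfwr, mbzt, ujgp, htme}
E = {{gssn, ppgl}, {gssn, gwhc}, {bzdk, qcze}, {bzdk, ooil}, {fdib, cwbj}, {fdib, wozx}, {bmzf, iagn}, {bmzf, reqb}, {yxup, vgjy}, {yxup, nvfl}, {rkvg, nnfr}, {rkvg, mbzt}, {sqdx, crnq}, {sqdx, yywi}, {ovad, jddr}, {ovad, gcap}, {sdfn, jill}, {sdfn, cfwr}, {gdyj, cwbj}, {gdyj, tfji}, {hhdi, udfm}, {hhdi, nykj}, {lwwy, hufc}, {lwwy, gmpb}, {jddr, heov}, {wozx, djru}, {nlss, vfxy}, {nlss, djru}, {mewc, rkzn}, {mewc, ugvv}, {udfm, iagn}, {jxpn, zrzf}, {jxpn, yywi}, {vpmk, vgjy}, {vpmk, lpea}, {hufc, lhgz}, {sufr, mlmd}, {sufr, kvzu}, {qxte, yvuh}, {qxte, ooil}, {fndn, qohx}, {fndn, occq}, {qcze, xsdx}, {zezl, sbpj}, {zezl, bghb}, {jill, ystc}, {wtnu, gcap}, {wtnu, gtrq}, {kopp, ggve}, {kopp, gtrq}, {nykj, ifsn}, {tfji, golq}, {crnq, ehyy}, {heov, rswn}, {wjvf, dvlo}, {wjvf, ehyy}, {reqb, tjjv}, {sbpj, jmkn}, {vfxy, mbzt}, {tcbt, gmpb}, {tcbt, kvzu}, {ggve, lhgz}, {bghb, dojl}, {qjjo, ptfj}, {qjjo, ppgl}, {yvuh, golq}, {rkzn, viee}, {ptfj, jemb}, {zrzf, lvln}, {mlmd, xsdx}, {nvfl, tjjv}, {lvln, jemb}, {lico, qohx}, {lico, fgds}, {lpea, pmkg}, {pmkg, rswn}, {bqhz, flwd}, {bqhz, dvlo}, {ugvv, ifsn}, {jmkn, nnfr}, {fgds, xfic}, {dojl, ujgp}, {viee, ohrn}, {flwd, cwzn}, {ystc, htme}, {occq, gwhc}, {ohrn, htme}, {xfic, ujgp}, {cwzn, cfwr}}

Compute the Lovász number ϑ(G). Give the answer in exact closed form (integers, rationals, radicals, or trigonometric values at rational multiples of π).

89*cos(pi/89)/(cos(pi/89) + 1)

deg(zezl) = 2; N(zezl) = {sbpj, bghb}.
deg(djru) = 2; N(djru) = {wozx, nlss}.
N(nykj) = {hhdi, ifsn}, |N(nykj)| = 2.
deg(nvfl) = 2; N(nvfl) = {yxup, tjjv}.
Every vertex has degree 2 (N=89); the odd cycle C_{89}.
The 45 distinct eigenvalues: [2.0, 1.995, 1.98, 1.955, 1.921, 1.877, 1.823, 1.761, 1.689, 1.61, 1.522, 1.427, 1.324, 1.215, 1.1, 0.98, 0.854, 0.724, 0.591, 0.455, 0.316, 0.176, 0.035, -0.106, -0.246, -0.386, -0.523, -0.658, -0.79, -0.917, -1.04, -1.158, -1.27, -1.376, -1.475, -1.567, -1.651, -1.726, -1.793, -1.851, -1.9, -1.939, -1.969, -1.989, -1.999].
Lovász: ϑ = −89(-2*cos(pi/89))/(2+-(-1)*2*cos(pi/89)) = 89*cos(pi/89)/(cos(pi/89) + 1).
= 44.48614… (decimal).
44 ≤ 89*cos(pi/89)/(cos(pi/89) + 1) ≤ 45: both strict.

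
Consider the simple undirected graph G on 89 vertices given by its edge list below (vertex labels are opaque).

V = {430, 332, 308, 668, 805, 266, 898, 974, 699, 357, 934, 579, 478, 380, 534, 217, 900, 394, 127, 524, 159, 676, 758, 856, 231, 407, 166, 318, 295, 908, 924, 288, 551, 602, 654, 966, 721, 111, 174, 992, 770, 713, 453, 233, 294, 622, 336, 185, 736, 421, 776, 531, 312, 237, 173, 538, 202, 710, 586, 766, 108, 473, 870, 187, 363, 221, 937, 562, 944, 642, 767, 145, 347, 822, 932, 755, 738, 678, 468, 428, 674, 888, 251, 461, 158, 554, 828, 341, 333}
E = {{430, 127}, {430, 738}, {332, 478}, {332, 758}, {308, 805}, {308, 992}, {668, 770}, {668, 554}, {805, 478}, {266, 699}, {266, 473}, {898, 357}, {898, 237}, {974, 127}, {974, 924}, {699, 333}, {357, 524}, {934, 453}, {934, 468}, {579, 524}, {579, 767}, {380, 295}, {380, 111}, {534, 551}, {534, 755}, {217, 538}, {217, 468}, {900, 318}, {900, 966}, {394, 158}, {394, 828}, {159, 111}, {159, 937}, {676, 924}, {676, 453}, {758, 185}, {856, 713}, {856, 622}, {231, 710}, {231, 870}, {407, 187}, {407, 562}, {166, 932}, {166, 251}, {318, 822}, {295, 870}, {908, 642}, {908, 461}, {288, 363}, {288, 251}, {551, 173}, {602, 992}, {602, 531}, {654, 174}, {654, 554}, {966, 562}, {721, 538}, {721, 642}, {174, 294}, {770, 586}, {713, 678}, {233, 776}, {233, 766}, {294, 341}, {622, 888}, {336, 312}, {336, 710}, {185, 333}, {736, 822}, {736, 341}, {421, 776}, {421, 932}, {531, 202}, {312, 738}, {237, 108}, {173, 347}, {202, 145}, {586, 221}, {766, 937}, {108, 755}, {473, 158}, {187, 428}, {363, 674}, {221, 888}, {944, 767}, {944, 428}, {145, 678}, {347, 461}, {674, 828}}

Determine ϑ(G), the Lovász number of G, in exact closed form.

deg(407) = 2; N(407) = {187, 562}.
N(251) = {166, 288}, |N(251)| = 2.
N(562) = {407, 966}, |N(562)| = 2.
deg(828) = 2; N(828) = {394, 674}.
deg(v) = 2 for all v (|V|=89); connected 2-regular on 89 ⇒ C_{89}.
Distinct eigenvalues (to 6 d.p.): [2.0, 1.995018, 1.980097, 1.955311, 1.920784, 1.876688, 1.823242, 1.760713, 1.689412, 1.609694, 1.521958, 1.426638, 1.324212, 1.215188, 1.10011, 0.979551, 0.854113, 0.724419, 0.591116, 0.454869, 0.316355, 0.176265, 0.035297, -0.105847, -0.246463, -0.385852, -0.523319, -0.658178, -0.789758, -0.917404, -1.040479, -1.158371, -1.270491, -1.376282, -1.475217, -1.566802, -1.650581, -1.726138, -1.793094, -1.851118, -1.89992, -1.939256, -1.968931, -1.988796, -1.998754].
Lovász (edge-transitive): ϑ = −89·(-2*cos(pi/89))/((2)−(-2*cos(pi/89))) = 89*cos(pi/89)/(cos(pi/89) + 1).
≈ 44.4861 (to 4 d.p.).
44 ≤ 89*cos(pi/89)/(cos(pi/89) + 1) ≤ 45: both strict.

89*cos(pi/89)/(cos(pi/89) + 1)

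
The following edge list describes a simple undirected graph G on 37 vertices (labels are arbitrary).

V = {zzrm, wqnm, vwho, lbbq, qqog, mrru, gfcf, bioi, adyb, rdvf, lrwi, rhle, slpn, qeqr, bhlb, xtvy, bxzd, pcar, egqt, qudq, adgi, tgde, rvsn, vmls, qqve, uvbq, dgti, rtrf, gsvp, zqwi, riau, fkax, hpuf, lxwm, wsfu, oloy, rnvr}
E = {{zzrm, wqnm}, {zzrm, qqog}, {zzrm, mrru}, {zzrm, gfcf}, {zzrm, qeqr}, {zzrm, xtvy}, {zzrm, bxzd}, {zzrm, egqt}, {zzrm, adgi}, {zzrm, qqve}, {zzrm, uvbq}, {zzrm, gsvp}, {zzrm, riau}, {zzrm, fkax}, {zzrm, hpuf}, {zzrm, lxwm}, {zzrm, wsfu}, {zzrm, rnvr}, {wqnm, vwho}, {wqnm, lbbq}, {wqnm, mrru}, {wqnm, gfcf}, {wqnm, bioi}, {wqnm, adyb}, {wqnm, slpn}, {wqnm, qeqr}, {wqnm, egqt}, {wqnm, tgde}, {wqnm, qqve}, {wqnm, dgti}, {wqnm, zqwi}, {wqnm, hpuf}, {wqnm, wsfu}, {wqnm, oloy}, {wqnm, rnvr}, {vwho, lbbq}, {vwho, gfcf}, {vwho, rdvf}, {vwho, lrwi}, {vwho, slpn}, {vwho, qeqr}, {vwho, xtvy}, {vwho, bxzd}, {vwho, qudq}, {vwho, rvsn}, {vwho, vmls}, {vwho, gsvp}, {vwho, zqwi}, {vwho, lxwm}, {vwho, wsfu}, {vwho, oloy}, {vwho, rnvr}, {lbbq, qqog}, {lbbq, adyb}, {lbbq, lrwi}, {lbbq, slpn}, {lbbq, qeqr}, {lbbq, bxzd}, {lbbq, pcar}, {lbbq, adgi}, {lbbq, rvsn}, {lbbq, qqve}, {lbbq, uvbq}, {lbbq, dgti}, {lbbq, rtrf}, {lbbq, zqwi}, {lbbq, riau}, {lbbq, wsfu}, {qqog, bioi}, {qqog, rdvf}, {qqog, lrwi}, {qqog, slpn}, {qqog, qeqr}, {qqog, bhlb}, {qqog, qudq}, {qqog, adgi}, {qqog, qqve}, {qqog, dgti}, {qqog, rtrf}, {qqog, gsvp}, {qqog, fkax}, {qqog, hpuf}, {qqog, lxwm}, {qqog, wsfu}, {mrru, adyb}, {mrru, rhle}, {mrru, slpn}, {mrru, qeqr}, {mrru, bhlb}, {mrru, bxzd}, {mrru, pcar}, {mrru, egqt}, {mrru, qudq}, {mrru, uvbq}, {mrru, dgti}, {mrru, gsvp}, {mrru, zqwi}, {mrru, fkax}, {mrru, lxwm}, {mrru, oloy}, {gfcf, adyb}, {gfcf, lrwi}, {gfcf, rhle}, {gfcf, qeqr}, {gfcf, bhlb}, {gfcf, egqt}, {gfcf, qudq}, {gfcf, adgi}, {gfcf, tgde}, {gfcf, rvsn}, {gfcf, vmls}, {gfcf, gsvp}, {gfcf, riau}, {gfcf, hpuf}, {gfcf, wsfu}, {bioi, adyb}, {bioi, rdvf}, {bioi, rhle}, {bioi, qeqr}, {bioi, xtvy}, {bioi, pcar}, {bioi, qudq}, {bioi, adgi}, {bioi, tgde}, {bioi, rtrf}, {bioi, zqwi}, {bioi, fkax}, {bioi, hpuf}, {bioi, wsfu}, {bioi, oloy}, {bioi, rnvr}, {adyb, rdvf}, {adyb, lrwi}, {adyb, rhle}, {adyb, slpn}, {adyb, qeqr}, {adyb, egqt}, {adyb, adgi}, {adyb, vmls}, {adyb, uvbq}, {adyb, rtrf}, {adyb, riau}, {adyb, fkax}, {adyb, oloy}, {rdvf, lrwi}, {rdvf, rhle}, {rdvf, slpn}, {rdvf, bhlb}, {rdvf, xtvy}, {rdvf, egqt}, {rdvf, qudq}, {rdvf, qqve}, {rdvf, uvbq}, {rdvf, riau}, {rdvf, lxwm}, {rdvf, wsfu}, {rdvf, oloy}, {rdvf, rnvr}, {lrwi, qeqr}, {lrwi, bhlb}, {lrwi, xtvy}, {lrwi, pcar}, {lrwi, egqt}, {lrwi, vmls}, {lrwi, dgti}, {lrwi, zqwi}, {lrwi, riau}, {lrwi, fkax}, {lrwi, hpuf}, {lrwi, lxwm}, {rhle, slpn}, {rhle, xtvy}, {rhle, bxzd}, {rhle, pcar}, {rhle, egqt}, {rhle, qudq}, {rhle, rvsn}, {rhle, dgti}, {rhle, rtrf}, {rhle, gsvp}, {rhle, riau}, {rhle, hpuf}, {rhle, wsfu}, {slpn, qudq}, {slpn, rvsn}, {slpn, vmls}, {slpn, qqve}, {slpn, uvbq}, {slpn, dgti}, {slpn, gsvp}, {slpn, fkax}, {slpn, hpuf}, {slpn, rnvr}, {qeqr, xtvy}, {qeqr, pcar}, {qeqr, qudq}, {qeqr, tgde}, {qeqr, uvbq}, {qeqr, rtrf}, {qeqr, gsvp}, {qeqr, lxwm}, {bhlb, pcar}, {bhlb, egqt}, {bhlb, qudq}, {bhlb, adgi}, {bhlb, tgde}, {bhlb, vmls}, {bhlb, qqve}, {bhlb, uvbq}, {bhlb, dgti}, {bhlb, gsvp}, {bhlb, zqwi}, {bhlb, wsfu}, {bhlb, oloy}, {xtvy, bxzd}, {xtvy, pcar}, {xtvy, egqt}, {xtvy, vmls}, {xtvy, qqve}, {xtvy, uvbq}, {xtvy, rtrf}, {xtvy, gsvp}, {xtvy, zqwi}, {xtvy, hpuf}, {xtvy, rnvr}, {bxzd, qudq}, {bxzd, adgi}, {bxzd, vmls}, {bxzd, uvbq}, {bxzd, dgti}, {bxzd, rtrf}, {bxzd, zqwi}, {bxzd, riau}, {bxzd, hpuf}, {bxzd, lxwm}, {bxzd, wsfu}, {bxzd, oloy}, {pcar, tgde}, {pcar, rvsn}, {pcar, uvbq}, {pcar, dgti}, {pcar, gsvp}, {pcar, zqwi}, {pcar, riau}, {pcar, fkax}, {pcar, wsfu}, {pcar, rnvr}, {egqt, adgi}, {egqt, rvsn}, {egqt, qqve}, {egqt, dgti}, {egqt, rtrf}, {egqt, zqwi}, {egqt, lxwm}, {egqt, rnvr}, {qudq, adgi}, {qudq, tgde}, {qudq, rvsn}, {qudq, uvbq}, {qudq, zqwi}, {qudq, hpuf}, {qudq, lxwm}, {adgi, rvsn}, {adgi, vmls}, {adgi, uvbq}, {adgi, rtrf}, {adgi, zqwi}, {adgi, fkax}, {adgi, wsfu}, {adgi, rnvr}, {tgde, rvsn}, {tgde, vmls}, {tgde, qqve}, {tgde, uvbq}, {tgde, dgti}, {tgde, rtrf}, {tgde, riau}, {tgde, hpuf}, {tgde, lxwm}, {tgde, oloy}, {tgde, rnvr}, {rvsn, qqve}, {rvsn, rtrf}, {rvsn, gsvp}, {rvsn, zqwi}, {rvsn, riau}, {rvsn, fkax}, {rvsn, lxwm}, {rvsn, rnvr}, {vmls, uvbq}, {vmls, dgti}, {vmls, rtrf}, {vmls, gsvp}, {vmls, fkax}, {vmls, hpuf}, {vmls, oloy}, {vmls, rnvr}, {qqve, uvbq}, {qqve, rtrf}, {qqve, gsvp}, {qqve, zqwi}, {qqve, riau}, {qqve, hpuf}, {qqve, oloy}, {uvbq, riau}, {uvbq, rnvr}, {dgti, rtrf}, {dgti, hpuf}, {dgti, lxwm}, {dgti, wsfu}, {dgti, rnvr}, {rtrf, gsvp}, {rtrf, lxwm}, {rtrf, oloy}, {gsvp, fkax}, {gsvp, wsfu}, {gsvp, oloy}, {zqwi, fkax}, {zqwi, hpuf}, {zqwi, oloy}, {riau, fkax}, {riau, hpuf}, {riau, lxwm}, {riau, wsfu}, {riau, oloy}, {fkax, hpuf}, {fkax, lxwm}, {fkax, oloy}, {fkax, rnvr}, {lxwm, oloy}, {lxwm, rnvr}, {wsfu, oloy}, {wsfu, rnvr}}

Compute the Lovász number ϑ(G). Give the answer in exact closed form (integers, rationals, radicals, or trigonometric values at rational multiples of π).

sqrt(37)

N(gsvp) = {zzrm, vwho, qqog, mrru, gfcf, rhle, slpn, qeqr, bhlb, xtvy, pcar, rvsn, vmls, qqve, rtrf, fkax, wsfu, oloy}, |N(gsvp)| = 18.
Vertex wsfu has 18 neighbors: zzrm, wqnm, vwho, lbbq, qqog, gfcf, bioi, rdvf, rhle, bhlb, bxzd, pcar, adgi, dgti, gsvp, riau, oloy, rnvr.
Vertex rhle has 18 neighbors: mrru, gfcf, bioi, adyb, rdvf, slpn, xtvy, bxzd, pcar, egqt, qudq, rvsn, dgti, rtrf, gsvp, riau, hpuf, wsfu.
N(wqnm) = {zzrm, vwho, lbbq, mrru, gfcf, bioi, adyb, slpn, qeqr, egqt, tgde, qqve, dgti, zqwi, hpuf, wsfu, oloy, rnvr}, |N(wqnm)| = 18.
deg(v) = 18 for all v (|V|=37); Paley(37): SR with (k,λ,μ)=(18,8,9).
spec(A) ≈ [18.0, 2.54138, -3.54138] (distinct, 5 d.p.).
ϑ = −N·λ_min/(λ_max−λ_min) = −37·(-sqrt(37)/2 - 1/2)/(18−(-sqrt(37)/2 - 1/2)) = sqrt(37).
= 6.0827625… (decimal).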